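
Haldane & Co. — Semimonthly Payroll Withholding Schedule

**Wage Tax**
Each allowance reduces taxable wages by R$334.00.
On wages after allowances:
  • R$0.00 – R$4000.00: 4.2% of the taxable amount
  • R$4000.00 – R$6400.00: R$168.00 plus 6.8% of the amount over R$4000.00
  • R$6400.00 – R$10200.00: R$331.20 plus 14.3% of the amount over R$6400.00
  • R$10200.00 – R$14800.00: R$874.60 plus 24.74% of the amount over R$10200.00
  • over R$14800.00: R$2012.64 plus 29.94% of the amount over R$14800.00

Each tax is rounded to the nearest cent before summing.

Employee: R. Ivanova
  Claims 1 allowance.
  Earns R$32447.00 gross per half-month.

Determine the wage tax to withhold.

Wage Tax: taxable = R$32447.00 − 1×R$334.00 = R$32113.00
  R$2012.64 + 29.94% × (R$32113.00 − R$14800.00) = R$2012.64 + 29.94% × R$17313.00 = R$7196.15

R$7196.15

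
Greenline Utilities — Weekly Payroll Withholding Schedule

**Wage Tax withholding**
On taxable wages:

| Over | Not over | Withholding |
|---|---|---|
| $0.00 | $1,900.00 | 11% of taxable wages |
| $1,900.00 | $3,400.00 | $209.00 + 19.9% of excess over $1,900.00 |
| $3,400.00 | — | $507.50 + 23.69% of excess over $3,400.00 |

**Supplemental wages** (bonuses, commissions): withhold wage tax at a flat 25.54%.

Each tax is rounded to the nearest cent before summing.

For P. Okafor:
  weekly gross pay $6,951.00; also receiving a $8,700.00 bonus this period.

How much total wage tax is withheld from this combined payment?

$3,570.71

Wage Tax: taxable = $6,951.00
  $507.50 + 23.69% × ($6,951.00 − $3,400.00) = $507.50 + 23.69% × $3,551.00 = $1,348.73
Supplemental (25.54% flat on bonus): 25.54% × $8,700.00 = $2,221.98
Total wage tax: $1,348.73 + $2,221.98 = $3,570.71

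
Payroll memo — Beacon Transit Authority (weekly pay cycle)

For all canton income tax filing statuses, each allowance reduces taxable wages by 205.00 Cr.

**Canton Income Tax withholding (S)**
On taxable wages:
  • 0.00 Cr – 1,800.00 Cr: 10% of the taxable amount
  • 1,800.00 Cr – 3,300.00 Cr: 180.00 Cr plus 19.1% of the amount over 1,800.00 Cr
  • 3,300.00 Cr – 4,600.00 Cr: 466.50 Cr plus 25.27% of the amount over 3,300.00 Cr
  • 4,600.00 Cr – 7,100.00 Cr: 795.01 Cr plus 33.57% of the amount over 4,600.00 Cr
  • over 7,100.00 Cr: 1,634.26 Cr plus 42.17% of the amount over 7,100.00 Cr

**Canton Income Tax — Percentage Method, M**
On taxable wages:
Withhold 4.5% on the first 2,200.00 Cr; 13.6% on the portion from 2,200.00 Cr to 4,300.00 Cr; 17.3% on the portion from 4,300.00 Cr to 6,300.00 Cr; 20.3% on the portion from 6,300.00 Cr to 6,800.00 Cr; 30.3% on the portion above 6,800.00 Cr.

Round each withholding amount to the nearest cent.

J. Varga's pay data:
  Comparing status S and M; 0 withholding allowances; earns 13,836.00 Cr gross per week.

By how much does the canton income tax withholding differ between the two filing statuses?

1,510.82 Cr

Canton Income Tax (S): taxable = 13,836.00 Cr
  1,634.26 Cr + 42.17% × (13,836.00 Cr − 7,100.00 Cr) = 1,634.26 Cr + 42.17% × 6,736.00 Cr = 4,474.83 Cr
Canton Income Tax (M): taxable = 13,836.00 Cr
  832.10 Cr + 30.3% × (13,836.00 Cr − 6,800.00 Cr) = 832.10 Cr + 30.3% × 7,036.00 Cr = 2,964.01 Cr
Difference: |4,474.83 Cr − 2,964.01 Cr| = 1,510.82 Cr (higher under S)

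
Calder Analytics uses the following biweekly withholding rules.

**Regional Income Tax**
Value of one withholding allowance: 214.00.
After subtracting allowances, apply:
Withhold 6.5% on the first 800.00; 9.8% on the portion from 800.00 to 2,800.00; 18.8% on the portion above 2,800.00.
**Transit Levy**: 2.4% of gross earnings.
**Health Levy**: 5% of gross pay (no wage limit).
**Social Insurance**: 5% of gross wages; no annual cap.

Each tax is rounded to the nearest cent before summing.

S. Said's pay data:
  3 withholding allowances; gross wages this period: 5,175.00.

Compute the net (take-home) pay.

3,959.50

Regional Income Tax: taxable = 5,175.00 − 3×214.00 = 4,533.00
  248.00 + 18.8% × (4,533.00 − 2,800.00) = 248.00 + 18.8% × 1,733.00 = 573.80
Transit Levy: 2.4% × 5,175.00 = 124.20
Health Levy: 5% × 5,175.00 = 258.75
Social Insurance: 5% × 5,175.00 = 258.75
Total withheld: 573.80 + 124.20 + 258.75 + 258.75 = 1,215.50
Net pay: 5,175.00 − 1,215.50 = 3,959.50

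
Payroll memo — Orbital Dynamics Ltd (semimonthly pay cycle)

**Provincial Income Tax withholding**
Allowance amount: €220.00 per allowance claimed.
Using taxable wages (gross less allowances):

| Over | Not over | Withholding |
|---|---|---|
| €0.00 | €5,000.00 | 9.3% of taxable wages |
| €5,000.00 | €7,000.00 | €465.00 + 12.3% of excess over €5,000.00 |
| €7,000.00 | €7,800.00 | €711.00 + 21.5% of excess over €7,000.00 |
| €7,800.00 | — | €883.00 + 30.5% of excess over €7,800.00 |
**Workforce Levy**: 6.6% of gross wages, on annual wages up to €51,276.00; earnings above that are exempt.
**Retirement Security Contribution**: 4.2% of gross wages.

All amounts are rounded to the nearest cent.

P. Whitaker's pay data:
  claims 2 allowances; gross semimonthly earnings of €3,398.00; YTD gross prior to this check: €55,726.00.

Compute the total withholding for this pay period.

Provincial Income Tax: taxable = €3,398.00 − 2×€220.00 = €2,958.00
  9.3% × €2,958.00 = €275.09
Workforce Levy: YTD €55,726.00 ≥ cap €51,276.00 → €0.00
Retirement Security Contribution: 4.2% × €3,398.00 = €142.72
Total: €275.09 + €0.00 + €142.72 = €417.81

€417.81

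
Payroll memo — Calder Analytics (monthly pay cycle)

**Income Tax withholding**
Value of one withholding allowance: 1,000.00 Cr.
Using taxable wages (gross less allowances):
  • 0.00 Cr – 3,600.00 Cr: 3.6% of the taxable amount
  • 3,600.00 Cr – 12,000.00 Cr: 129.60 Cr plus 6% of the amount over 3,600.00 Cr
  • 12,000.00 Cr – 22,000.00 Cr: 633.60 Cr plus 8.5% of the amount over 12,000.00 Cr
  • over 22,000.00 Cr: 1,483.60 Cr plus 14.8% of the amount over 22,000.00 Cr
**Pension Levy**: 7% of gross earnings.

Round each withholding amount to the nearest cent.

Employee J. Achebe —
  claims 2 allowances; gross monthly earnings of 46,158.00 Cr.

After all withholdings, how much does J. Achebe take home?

Income Tax: taxable = 46,158.00 Cr − 2×1,000.00 Cr = 44,158.00 Cr
  1,483.60 Cr + 14.8% × (44,158.00 Cr − 22,000.00 Cr) = 1,483.60 Cr + 14.8% × 22,158.00 Cr = 4,762.98 Cr
Pension Levy: 7% × 46,158.00 Cr = 3,231.06 Cr
Total withheld: 4,762.98 Cr + 3,231.06 Cr = 7,994.04 Cr
Net pay: 46,158.00 Cr − 7,994.04 Cr = 38,163.96 Cr

38,163.96 Cr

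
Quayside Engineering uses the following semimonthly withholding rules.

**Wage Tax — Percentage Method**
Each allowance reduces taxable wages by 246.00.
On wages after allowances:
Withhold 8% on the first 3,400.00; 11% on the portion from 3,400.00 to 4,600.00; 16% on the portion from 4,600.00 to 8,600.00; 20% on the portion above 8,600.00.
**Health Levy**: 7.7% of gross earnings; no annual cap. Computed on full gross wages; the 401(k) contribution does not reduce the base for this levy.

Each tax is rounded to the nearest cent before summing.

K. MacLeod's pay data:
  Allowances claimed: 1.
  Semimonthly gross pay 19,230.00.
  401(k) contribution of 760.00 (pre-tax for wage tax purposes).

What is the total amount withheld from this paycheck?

Wage Tax: taxable = 19,230.00 − 760.00 − 1×246.00 = 18,224.00
  1,044.00 + 20% × (18,224.00 − 8,600.00) = 1,044.00 + 20% × 9,624.00 = 2,968.80
Health Levy: 7.7% × 19,230.00 = 1,480.71
Total: 2,968.80 + 1,480.71 = 4,449.51

4,449.51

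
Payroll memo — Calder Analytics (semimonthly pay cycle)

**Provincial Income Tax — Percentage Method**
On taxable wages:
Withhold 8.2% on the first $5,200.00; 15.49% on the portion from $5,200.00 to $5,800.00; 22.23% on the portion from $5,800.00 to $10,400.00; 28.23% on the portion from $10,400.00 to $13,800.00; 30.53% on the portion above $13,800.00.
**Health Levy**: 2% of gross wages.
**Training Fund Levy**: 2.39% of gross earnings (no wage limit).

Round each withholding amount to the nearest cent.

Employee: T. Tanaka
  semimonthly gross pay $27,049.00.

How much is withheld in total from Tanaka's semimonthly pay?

$7,734.11

Provincial Income Tax: taxable = $27,049.00
  $2,501.74 + 30.53% × ($27,049.00 − $13,800.00) = $2,501.74 + 30.53% × $13,249.00 = $6,546.66
Health Levy: 2% × $27,049.00 = $540.98
Training Fund Levy: 2.39% × $27,049.00 = $646.47
Total: $6,546.66 + $540.98 + $646.47 = $7,734.11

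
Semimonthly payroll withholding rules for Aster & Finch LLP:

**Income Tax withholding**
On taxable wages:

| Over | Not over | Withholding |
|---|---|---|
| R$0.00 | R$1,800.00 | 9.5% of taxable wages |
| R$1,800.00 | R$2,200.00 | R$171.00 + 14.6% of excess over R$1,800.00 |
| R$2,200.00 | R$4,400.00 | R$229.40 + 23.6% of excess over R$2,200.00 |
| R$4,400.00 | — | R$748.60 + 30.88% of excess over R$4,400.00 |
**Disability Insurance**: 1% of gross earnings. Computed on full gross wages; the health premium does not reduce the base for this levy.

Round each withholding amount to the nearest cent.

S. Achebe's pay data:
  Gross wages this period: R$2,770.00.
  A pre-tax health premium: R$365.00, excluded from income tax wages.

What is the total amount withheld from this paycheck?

R$305.48

Income Tax: taxable = R$2,770.00 − R$365.00 = R$2,405.00
  R$229.40 + 23.6% × (R$2,405.00 − R$2,200.00) = R$229.40 + 23.6% × R$205.00 = R$277.78
Disability Insurance: 1% × R$2,770.00 = R$27.70
Total: R$277.78 + R$27.70 = R$305.48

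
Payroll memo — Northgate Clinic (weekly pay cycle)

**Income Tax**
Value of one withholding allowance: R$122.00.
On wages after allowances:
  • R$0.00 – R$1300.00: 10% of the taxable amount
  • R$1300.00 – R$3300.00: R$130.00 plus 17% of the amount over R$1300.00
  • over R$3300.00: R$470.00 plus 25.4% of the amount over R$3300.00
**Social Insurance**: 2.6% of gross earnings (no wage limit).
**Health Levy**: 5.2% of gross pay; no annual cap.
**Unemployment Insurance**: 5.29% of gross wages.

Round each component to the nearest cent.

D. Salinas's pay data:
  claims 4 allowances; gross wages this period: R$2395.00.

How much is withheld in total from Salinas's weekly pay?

Income Tax: taxable = R$2395.00 − 4×R$122.00 = R$1907.00
  R$130.00 + 17% × (R$1907.00 − R$1300.00) = R$130.00 + 17% × R$607.00 = R$233.19
Social Insurance: 2.6% × R$2395.00 = R$62.27
Health Levy: 5.2% × R$2395.00 = R$124.54
Unemployment Insurance: 5.29% × R$2395.00 = R$126.70
Total: R$233.19 + R$62.27 + R$124.54 + R$126.70 = R$546.70

R$546.70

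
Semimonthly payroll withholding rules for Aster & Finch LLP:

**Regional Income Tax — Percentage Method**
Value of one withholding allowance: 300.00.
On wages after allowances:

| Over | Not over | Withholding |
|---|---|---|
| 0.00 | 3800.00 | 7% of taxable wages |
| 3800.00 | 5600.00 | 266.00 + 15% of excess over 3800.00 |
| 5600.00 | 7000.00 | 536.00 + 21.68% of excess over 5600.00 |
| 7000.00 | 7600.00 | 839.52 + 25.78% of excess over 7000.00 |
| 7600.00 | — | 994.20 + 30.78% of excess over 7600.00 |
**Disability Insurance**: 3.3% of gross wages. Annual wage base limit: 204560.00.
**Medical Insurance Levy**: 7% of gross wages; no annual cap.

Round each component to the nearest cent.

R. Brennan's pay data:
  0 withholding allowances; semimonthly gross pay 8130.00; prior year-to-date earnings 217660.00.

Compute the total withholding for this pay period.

1726.43

Regional Income Tax: taxable = 8130.00
  994.20 + 30.78% × (8130.00 − 7600.00) = 994.20 + 30.78% × 530.00 = 1157.33
Disability Insurance: YTD 217660.00 ≥ cap 204560.00 → 0.00
Medical Insurance Levy: 7% × 8130.00 = 569.10
Total: 1157.33 + 0.00 + 569.10 = 1726.43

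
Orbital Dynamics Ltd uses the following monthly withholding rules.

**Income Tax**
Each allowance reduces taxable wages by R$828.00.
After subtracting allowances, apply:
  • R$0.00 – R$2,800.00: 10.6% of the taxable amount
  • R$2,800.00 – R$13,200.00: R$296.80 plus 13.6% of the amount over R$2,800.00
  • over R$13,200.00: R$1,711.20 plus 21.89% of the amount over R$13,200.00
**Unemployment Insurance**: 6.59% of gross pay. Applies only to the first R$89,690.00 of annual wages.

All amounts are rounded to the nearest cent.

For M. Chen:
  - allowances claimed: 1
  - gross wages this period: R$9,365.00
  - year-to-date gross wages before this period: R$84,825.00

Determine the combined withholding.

Income Tax: taxable = R$9,365.00 − 1×R$828.00 = R$8,537.00
  R$296.80 + 13.6% × (R$8,537.00 − R$2,800.00) = R$296.80 + 13.6% × R$5,737.00 = R$1,077.03
Unemployment Insurance: cap R$89,690.00 − YTD R$84,825.00 = R$4,865.00 subject; 6.59% × R$4,865.00 = R$320.60
Total: R$1,077.03 + R$320.60 = R$1,397.63

R$1,397.63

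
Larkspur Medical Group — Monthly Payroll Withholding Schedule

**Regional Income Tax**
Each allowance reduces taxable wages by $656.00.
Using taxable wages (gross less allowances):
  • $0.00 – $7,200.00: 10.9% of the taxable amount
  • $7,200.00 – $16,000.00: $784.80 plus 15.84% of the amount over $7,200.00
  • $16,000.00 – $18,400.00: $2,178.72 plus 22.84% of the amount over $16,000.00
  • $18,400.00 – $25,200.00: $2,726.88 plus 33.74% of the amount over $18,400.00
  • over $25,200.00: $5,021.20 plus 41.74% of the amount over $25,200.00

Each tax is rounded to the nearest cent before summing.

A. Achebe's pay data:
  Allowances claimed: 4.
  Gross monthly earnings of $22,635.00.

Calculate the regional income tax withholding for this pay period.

Regional Income Tax: taxable = $22,635.00 − 4×$656.00 = $20,011.00
  $2,726.88 + 33.74% × ($20,011.00 − $18,400.00) = $2,726.88 + 33.74% × $1,611.00 = $3,270.43

$3,270.43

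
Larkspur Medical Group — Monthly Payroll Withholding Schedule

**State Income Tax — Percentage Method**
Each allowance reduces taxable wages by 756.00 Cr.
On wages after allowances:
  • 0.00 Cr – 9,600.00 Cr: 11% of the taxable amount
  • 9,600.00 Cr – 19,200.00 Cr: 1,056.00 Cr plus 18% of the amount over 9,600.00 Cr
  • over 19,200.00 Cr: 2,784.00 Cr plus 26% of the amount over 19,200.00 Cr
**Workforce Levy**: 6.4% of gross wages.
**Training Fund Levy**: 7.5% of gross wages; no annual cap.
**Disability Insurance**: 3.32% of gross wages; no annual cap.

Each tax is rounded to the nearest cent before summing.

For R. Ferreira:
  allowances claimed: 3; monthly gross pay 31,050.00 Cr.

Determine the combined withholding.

State Income Tax: taxable = 31,050.00 Cr − 3×756.00 Cr = 28,782.00 Cr
  2,784.00 Cr + 26% × (28,782.00 Cr − 19,200.00 Cr) = 2,784.00 Cr + 26% × 9,582.00 Cr = 5,275.32 Cr
Workforce Levy: 6.4% × 31,050.00 Cr = 1,987.20 Cr
Training Fund Levy: 7.5% × 31,050.00 Cr = 2,328.75 Cr
Disability Insurance: 3.32% × 31,050.00 Cr = 1,030.86 Cr
Total: 5,275.32 Cr + 1,987.20 Cr + 2,328.75 Cr + 1,030.86 Cr = 10,622.13 Cr

10,622.13 Cr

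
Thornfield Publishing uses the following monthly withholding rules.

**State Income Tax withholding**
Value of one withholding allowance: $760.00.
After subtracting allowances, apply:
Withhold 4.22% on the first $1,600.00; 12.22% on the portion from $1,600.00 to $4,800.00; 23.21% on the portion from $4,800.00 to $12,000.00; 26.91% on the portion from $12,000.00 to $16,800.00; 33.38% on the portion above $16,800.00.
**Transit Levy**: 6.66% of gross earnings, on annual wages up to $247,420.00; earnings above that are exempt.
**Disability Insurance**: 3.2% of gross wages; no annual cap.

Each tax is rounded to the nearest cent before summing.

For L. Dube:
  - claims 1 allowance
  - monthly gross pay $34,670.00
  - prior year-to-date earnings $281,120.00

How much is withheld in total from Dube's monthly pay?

State Income Tax: taxable = $34,670.00 − 1×$760.00 = $33,910.00
  $3,421.36 + 33.38% × ($33,910.00 − $16,800.00) = $3,421.36 + 33.38% × $17,110.00 = $9,132.68
Transit Levy: YTD $281,120.00 ≥ cap $247,420.00 → $0.00
Disability Insurance: 3.2% × $34,670.00 = $1,109.44
Total: $9,132.68 + $0.00 + $1,109.44 = $10,242.12

$10,242.12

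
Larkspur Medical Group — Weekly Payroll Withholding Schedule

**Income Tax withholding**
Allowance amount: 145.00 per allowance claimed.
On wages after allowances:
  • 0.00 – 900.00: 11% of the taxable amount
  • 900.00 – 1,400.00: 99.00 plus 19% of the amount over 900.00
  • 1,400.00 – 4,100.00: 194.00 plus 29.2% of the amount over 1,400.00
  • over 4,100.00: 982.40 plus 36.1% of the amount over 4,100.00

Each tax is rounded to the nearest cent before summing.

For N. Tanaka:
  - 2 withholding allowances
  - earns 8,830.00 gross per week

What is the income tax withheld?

Income Tax: taxable = 8,830.00 − 2×145.00 = 8,540.00
  982.40 + 36.1% × (8,540.00 − 4,100.00) = 982.40 + 36.1% × 4,440.00 = 2,585.24

2,585.24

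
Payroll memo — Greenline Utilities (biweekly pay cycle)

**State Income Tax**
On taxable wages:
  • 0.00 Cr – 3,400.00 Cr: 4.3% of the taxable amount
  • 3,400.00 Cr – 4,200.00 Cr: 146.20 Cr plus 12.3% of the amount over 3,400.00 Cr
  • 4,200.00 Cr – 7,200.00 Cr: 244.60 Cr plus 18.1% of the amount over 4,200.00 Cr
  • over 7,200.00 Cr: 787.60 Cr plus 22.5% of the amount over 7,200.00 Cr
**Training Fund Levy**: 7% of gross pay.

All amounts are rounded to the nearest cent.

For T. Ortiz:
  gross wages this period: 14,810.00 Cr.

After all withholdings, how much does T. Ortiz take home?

State Income Tax: taxable = 14,810.00 Cr
  787.60 Cr + 22.5% × (14,810.00 Cr − 7,200.00 Cr) = 787.60 Cr + 22.5% × 7,610.00 Cr = 2,499.85 Cr
Training Fund Levy: 7% × 14,810.00 Cr = 1,036.70 Cr
Total withheld: 2,499.85 Cr + 1,036.70 Cr = 3,536.55 Cr
Net pay: 14,810.00 Cr − 3,536.55 Cr = 11,273.45 Cr

11,273.45 Cr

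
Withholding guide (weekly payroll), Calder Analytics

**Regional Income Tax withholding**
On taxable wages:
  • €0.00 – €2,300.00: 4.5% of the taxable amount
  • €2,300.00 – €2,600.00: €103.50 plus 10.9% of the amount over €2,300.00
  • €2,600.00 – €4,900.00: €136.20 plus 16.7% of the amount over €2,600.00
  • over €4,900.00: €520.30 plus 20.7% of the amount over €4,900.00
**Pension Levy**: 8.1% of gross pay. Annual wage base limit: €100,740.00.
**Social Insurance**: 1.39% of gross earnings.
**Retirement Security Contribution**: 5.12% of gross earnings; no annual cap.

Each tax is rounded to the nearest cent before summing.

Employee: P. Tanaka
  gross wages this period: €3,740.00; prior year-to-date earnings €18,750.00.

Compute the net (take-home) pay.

Regional Income Tax: taxable = €3,740.00
  €136.20 + 16.7% × (€3,740.00 − €2,600.00) = €136.20 + 16.7% × €1,140.00 = €326.58
Pension Levy: 8.1% × €3,740.00 = €302.94
Social Insurance: 1.39% × €3,740.00 = €51.99
Retirement Security Contribution: 5.12% × €3,740.00 = €191.49
Total withheld: €326.58 + €302.94 + €51.99 + €191.49 = €873.00
Net pay: €3,740.00 − €873.00 = €2,867.00

€2,867.00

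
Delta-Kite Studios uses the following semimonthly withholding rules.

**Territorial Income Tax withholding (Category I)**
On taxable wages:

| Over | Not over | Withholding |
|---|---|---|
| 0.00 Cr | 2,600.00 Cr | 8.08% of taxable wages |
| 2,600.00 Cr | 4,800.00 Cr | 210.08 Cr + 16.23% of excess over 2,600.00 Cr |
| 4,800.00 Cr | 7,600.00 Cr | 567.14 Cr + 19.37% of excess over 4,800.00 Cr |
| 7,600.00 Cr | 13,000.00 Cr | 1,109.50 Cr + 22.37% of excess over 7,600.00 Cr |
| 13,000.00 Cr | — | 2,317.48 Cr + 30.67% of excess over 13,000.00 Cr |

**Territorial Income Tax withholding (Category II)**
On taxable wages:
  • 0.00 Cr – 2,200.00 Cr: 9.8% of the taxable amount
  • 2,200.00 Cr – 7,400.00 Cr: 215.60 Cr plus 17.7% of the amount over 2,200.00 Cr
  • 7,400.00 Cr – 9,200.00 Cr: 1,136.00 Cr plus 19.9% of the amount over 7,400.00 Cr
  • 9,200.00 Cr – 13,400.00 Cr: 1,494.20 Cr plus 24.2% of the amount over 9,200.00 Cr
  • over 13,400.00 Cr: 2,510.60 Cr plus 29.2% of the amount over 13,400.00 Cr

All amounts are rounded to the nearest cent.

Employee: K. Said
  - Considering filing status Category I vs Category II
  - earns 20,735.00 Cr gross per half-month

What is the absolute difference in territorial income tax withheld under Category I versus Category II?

Territorial Income Tax (Category I): taxable = 20,735.00 Cr
  2,317.48 Cr + 30.67% × (20,735.00 Cr − 13,000.00 Cr) = 2,317.48 Cr + 30.67% × 7,735.00 Cr = 4,689.80 Cr
Territorial Income Tax (Category II): taxable = 20,735.00 Cr
  2,510.60 Cr + 29.2% × (20,735.00 Cr − 13,400.00 Cr) = 2,510.60 Cr + 29.2% × 7,335.00 Cr = 4,652.42 Cr
Difference: |4,689.80 Cr − 4,652.42 Cr| = 37.38 Cr (higher under Category I)

37.38 Cr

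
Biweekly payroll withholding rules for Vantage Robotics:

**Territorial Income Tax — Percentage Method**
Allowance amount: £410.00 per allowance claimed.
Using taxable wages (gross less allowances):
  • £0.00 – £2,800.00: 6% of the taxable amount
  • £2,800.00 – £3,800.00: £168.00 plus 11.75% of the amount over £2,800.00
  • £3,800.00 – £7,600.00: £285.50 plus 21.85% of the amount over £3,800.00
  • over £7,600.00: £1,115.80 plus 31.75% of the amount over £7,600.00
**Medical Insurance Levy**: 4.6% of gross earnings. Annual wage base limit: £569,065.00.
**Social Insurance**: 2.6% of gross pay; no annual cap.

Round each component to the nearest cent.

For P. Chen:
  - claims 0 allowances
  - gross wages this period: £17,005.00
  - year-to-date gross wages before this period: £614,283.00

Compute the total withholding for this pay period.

£4,544.02

Territorial Income Tax: taxable = £17,005.00
  £1,115.80 + 31.75% × (£17,005.00 − £7,600.00) = £1,115.80 + 31.75% × £9,405.00 = £4,101.89
Medical Insurance Levy: YTD £614,283.00 ≥ cap £569,065.00 → £0.00
Social Insurance: 2.6% × £17,005.00 = £442.13
Total: £4,101.89 + £0.00 + £442.13 = £4,544.02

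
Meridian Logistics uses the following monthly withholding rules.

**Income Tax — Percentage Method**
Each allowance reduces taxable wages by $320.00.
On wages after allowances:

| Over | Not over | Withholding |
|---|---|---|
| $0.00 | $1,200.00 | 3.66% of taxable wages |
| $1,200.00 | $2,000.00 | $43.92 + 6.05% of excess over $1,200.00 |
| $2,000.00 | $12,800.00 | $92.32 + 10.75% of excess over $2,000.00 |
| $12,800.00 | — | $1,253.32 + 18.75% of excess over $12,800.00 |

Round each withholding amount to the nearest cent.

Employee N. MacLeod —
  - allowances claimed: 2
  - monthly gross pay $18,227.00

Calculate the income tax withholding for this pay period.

Income Tax: taxable = $18,227.00 − 2×$320.00 = $17,587.00
  $1,253.32 + 18.75% × ($17,587.00 − $12,800.00) = $1,253.32 + 18.75% × $4,787.00 = $2,150.88

$2,150.88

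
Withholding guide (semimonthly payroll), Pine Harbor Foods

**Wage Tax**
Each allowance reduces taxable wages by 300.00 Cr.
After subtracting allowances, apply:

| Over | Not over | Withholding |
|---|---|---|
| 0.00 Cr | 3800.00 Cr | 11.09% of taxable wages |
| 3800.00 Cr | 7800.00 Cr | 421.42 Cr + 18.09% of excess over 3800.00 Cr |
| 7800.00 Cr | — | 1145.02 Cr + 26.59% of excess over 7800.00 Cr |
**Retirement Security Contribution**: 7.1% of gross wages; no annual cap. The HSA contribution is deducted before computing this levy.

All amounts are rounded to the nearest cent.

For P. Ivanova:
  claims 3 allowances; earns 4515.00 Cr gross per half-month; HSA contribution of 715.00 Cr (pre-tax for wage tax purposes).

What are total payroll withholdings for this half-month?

591.41 Cr

Wage Tax: taxable = 4515.00 Cr − 715.00 Cr − 3×300.00 Cr = 2900.00 Cr
  11.09% × 2900.00 Cr = 321.61 Cr
Retirement Security Contribution: 7.1% × 3800.00 Cr = 269.80 Cr
Total: 321.61 Cr + 269.80 Cr = 591.41 Cr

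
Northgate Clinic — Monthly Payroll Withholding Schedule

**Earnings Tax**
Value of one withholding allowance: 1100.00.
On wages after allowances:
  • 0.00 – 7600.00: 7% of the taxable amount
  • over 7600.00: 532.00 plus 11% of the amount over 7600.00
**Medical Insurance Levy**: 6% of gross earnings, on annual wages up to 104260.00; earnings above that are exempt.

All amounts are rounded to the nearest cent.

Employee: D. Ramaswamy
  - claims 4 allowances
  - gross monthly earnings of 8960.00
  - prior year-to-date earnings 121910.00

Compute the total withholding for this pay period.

319.20

Earnings Tax: taxable = 8960.00 − 4×1100.00 = 4560.00
  7% × 4560.00 = 319.20
Medical Insurance Levy: YTD 121910.00 ≥ cap 104260.00 → 0.00
Total: 319.20 + 0.00 = 319.20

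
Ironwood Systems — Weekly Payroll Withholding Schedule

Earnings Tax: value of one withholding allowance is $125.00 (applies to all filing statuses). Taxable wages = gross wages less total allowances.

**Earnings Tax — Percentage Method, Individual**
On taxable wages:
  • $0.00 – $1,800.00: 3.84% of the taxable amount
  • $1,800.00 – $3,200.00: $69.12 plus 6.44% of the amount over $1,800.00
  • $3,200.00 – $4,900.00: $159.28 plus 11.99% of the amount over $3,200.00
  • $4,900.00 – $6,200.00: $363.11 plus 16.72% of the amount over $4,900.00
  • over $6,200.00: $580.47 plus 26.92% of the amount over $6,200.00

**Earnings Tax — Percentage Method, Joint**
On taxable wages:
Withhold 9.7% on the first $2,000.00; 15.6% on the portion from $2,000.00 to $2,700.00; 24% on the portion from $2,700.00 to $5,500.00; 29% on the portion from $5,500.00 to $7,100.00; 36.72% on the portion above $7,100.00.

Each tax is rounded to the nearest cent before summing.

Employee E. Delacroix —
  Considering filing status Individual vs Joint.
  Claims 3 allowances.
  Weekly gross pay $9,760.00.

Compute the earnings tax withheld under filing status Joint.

Earnings Tax (Joint): taxable = $9,760.00 − 3×$125.00 = $9,385.00
  $1,439.20 + 36.72% × ($9,385.00 − $7,100.00) = $1,439.20 + 36.72% × $2,285.00 = $2,278.25

$2,278.25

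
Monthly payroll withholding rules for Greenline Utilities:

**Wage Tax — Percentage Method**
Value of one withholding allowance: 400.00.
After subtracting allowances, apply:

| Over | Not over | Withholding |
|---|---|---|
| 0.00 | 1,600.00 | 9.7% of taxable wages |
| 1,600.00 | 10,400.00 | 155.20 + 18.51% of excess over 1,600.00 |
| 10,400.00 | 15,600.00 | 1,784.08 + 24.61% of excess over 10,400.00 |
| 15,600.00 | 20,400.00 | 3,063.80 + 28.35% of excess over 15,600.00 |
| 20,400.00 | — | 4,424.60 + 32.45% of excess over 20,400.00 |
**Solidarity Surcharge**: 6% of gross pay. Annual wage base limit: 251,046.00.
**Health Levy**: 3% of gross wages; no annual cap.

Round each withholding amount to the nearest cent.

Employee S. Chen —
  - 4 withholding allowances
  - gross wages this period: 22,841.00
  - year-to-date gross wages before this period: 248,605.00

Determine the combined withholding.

Wage Tax: taxable = 22,841.00 − 4×400.00 = 21,241.00
  4,424.60 + 32.45% × (21,241.00 − 20,400.00) = 4,424.60 + 32.45% × 841.00 = 4,697.50
Solidarity Surcharge: cap 251,046.00 − YTD 248,605.00 = 2,441.00 subject; 6% × 2,441.00 = 146.46
Health Levy: 3% × 22,841.00 = 685.23
Total: 4,697.50 + 146.46 + 685.23 = 5,529.19

5,529.19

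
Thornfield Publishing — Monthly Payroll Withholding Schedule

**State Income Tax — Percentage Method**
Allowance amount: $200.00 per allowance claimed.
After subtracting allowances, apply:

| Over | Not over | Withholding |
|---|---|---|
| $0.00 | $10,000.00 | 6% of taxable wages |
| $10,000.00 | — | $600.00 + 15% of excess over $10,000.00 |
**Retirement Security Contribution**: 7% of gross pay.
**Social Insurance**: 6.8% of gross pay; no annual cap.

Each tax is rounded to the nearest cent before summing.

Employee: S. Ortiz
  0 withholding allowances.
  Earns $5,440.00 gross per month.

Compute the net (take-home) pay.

$4,362.88

State Income Tax: taxable = $5,440.00
  6% × $5,440.00 = $326.40
Retirement Security Contribution: 7% × $5,440.00 = $380.80
Social Insurance: 6.8% × $5,440.00 = $369.92
Total withheld: $326.40 + $380.80 + $369.92 = $1,077.12
Net pay: $5,440.00 − $1,077.12 = $4,362.88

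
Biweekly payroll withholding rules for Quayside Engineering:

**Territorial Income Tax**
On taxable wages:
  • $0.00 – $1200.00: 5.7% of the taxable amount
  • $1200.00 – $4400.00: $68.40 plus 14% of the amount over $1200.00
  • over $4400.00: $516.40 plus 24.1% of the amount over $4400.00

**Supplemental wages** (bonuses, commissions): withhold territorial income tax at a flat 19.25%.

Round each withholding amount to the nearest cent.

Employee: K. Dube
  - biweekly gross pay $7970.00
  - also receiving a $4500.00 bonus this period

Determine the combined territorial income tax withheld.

$2243.02

Territorial Income Tax: taxable = $7970.00
  $516.40 + 24.1% × ($7970.00 − $4400.00) = $516.40 + 24.1% × $3570.00 = $1376.77
Supplemental (19.25% flat on bonus): 19.25% × $4500.00 = $866.25
Total territorial income tax: $1376.77 + $866.25 = $2243.02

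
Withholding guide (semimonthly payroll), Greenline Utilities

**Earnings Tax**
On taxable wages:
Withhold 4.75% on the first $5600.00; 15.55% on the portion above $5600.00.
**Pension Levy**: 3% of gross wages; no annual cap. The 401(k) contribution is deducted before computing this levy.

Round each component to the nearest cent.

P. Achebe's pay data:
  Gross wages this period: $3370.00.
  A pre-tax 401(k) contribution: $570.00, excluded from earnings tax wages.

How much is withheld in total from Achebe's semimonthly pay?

Earnings Tax: taxable = $3370.00 − $570.00 = $2800.00
  4.75% × $2800.00 = $133.00
Pension Levy: 3% × $2800.00 = $84.00
Total: $133.00 + $84.00 = $217.00

$217.00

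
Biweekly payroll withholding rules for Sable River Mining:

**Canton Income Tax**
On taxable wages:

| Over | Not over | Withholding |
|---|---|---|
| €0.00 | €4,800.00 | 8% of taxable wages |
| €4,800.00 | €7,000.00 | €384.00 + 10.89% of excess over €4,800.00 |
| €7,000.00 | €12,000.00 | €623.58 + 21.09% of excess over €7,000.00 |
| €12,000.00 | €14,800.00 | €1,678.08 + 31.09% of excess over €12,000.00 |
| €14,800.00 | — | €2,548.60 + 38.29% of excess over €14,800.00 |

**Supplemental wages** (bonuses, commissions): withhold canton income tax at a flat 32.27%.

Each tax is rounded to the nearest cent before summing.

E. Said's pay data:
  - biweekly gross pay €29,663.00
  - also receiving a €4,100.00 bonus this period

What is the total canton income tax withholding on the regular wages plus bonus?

€9,562.71

Canton Income Tax: taxable = €29,663.00
  €2,548.60 + 38.29% × (€29,663.00 − €14,800.00) = €2,548.60 + 38.29% × €14,863.00 = €8,239.64
Supplemental (32.27% flat on bonus): 32.27% × €4,100.00 = €1,323.07
Total canton income tax: €8,239.64 + €1,323.07 = €9,562.71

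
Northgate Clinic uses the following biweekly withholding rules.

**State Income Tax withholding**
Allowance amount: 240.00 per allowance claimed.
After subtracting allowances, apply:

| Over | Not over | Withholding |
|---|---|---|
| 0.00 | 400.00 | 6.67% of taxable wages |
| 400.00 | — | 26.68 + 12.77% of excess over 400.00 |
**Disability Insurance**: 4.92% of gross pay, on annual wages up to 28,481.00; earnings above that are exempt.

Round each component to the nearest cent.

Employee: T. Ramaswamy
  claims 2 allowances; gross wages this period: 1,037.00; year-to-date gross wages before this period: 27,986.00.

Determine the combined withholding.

State Income Tax: taxable = 1,037.00 − 2×240.00 = 557.00
  26.68 + 12.77% × (557.00 − 400.00) = 26.68 + 12.77% × 157.00 = 46.73
Disability Insurance: cap 28,481.00 − YTD 27,986.00 = 495.00 subject; 4.92% × 495.00 = 24.35
Total: 46.73 + 24.35 = 71.08

71.08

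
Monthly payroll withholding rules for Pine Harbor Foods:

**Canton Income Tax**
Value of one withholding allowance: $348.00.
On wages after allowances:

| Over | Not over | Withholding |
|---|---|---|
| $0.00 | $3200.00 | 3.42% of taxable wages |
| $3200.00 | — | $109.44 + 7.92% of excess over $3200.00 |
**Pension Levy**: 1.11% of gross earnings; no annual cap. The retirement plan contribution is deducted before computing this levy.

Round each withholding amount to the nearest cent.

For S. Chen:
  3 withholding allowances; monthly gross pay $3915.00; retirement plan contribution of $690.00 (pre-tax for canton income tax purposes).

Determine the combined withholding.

Canton Income Tax: taxable = $3915.00 − $690.00 − 3×$348.00 = $2181.00
  3.42% × $2181.00 = $74.59
Pension Levy: 1.11% × $3225.00 = $35.80
Total: $74.59 + $35.80 = $110.39

$110.39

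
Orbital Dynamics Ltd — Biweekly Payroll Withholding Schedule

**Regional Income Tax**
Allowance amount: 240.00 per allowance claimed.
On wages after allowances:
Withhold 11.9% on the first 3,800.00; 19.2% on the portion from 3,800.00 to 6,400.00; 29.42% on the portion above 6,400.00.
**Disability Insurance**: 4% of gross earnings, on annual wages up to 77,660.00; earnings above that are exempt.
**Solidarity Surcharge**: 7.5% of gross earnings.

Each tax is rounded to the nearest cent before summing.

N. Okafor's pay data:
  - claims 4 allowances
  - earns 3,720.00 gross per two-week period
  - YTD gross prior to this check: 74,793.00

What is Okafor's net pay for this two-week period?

Regional Income Tax: taxable = 3,720.00 − 4×240.00 = 2,760.00
  11.9% × 2,760.00 = 328.44
Disability Insurance: cap 77,660.00 − YTD 74,793.00 = 2,867.00 subject; 4% × 2,867.00 = 114.68
Solidarity Surcharge: 7.5% × 3,720.00 = 279.00
Total withheld: 328.44 + 114.68 + 279.00 = 722.12
Net pay: 3,720.00 − 722.12 = 2,997.88

2,997.88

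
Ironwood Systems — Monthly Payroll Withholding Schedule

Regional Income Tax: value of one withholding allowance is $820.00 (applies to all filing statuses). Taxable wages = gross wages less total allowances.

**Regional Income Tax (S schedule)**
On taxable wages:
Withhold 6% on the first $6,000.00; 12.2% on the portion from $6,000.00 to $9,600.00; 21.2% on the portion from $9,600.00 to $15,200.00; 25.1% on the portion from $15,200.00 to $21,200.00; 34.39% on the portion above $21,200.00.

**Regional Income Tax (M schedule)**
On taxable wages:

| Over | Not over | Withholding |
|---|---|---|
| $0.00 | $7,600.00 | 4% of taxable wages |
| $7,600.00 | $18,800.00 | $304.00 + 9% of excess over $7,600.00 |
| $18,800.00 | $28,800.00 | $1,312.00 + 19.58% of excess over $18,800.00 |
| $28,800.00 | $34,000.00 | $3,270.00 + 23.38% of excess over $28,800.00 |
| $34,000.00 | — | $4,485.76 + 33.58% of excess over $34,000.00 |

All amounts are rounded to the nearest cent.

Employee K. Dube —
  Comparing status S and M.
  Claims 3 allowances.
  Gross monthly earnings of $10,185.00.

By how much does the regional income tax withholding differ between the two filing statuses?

Regional Income Tax (S): taxable = $10,185.00 − 3×$820.00 = $7,725.00
  $360.00 + 12.2% × ($7,725.00 − $6,000.00) = $360.00 + 12.2% × $1,725.00 = $570.45
Regional Income Tax (M): taxable = $10,185.00 − 3×$820.00 = $7,725.00
  $304.00 + 9% × ($7,725.00 − $7,600.00) = $304.00 + 9% × $125.00 = $315.25
Difference: |$570.45 − $315.25| = $255.20 (higher under S)

$255.20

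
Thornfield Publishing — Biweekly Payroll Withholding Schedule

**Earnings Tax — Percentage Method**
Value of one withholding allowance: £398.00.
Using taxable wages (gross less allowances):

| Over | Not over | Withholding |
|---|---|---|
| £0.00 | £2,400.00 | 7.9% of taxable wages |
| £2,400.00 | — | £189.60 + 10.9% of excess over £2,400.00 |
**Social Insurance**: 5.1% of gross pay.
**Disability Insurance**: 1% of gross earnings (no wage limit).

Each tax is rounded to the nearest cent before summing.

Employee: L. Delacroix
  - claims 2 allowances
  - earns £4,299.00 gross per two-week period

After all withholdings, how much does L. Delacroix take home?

Earnings Tax: taxable = £4,299.00 − 2×£398.00 = £3,503.00
  £189.60 + 10.9% × (£3,503.00 − £2,400.00) = £189.60 + 10.9% × £1,103.00 = £309.83
Social Insurance: 5.1% × £4,299.00 = £219.25
Disability Insurance: 1% × £4,299.00 = £42.99
Total withheld: £309.83 + £219.25 + £42.99 = £572.07
Net pay: £4,299.00 − £572.07 = £3,726.93

£3,726.93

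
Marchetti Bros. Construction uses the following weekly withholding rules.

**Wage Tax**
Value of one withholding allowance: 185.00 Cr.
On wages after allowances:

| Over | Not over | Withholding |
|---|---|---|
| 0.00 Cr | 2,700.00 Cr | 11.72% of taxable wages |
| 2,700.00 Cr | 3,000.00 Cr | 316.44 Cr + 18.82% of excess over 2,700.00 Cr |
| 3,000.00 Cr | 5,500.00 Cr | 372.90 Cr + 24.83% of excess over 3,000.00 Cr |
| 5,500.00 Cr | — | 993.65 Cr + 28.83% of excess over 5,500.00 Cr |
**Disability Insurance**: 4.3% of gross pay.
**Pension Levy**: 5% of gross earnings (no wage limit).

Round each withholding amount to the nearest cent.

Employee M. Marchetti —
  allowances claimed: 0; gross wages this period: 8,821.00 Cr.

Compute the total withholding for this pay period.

Wage Tax: taxable = 8,821.00 Cr
  993.65 Cr + 28.83% × (8,821.00 Cr − 5,500.00 Cr) = 993.65 Cr + 28.83% × 3,321.00 Cr = 1,951.09 Cr
Disability Insurance: 4.3% × 8,821.00 Cr = 379.30 Cr
Pension Levy: 5% × 8,821.00 Cr = 441.05 Cr
Total: 1,951.09 Cr + 379.30 Cr + 441.05 Cr = 2,771.44 Cr

2,771.44 Cr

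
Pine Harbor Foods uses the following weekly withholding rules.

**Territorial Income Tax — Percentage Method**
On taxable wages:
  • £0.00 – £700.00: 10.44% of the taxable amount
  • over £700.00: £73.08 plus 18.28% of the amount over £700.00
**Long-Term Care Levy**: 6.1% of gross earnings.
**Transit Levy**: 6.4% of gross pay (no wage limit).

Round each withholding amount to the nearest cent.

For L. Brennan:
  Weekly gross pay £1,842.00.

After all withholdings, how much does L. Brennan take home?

Territorial Income Tax: taxable = £1,842.00
  £73.08 + 18.28% × (£1,842.00 − £700.00) = £73.08 + 18.28% × £1,142.00 = £281.84
Long-Term Care Levy: 6.1% × £1,842.00 = £112.36
Transit Levy: 6.4% × £1,842.00 = £117.89
Total withheld: £281.84 + £112.36 + £117.89 = £512.09
Net pay: £1,842.00 − £512.09 = £1,329.91

£1,329.91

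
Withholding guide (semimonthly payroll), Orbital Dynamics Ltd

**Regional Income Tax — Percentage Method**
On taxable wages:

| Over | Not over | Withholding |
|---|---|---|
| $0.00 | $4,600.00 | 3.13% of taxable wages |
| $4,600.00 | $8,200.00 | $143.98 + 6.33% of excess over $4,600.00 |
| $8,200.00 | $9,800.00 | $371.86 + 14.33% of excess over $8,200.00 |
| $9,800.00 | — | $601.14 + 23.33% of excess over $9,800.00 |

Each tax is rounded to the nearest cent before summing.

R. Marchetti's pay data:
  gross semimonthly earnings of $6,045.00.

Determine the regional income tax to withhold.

$235.45

Regional Income Tax: taxable = $6,045.00
  $143.98 + 6.33% × ($6,045.00 − $4,600.00) = $143.98 + 6.33% × $1,445.00 = $235.45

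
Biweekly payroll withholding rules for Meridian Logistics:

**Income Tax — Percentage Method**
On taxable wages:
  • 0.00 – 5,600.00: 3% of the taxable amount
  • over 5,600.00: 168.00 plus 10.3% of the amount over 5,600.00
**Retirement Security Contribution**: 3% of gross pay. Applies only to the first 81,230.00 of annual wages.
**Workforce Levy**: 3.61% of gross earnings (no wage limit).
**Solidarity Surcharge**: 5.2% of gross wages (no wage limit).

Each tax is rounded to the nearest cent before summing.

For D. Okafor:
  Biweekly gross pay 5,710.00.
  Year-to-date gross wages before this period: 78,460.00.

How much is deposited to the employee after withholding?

4,944.52

Income Tax: taxable = 5,710.00
  168.00 + 10.3% × (5,710.00 − 5,600.00) = 168.00 + 10.3% × 110.00 = 179.33
Retirement Security Contribution: cap 81,230.00 − YTD 78,460.00 = 2,770.00 subject; 3% × 2,770.00 = 83.10
Workforce Levy: 3.61% × 5,710.00 = 206.13
Solidarity Surcharge: 5.2% × 5,710.00 = 296.92
Total withheld: 179.33 + 83.10 + 206.13 + 296.92 = 765.48
Net pay: 5,710.00 − 765.48 = 4,944.52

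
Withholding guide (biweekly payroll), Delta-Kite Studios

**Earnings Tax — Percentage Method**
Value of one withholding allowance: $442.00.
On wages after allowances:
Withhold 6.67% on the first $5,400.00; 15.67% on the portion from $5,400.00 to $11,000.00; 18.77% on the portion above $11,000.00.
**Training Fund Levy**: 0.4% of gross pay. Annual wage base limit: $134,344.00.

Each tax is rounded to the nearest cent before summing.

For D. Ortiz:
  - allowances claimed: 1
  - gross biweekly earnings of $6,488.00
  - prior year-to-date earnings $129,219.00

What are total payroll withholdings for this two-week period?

$481.91

Earnings Tax: taxable = $6,488.00 − 1×$442.00 = $6,046.00
  $360.18 + 15.67% × ($6,046.00 − $5,400.00) = $360.18 + 15.67% × $646.00 = $461.41
Training Fund Levy: cap $134,344.00 − YTD $129,219.00 = $5,125.00 subject; 0.4% × $5,125.00 = $20.50
Total: $461.41 + $20.50 = $481.91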